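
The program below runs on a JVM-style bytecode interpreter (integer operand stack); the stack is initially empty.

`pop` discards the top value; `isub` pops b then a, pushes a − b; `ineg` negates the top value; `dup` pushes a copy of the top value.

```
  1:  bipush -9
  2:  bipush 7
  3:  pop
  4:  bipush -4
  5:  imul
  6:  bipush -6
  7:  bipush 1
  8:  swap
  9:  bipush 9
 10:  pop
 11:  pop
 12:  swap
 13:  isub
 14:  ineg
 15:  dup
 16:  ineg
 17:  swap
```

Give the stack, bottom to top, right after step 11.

bipush -9 -> [-9]
bipush 7  -> [-9, 7]
pop       -> [-9]
bipush -4 -> [-9, -4]
imul      -> [36]
bipush -6 -> [36, -6]
bipush 1  -> [36, -6, 1]
swap      -> [36, 1, -6]
bipush 9  -> [36, 1, -6, 9]
pop       -> [36, 1, -6]
pop       -> [36, 1]

[36, 1]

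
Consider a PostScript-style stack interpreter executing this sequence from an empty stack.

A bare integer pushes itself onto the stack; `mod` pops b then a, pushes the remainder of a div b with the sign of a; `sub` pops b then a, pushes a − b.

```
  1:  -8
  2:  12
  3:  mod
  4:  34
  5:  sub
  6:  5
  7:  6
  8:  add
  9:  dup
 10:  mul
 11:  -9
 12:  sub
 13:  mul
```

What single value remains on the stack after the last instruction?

-5460

-8  → -8
12  → -8 12
mod → -8
34  → -8 34
sub → -42
5   → -42 5
6   → -42 5 6
add → -42 11
dup → -42 11 11
mul → -42 121
-9  → -42 121 -9
sub → -42 130
mul → -5460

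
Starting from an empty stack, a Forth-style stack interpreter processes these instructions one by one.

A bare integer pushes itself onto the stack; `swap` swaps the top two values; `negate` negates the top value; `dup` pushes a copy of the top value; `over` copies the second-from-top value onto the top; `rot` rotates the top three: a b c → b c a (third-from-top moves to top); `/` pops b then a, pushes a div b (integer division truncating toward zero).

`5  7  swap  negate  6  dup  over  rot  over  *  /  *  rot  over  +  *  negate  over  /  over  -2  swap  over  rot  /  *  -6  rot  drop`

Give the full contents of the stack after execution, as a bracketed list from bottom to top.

[-5, -5, -6]

5      → [5]
7      → [5, 7]
swap   → [7, 5]
negate → [7, -5]
6      → [7, -5, 6]
dup    → [7, -5, 6, 6]
over   → [7, -5, 6, 6, 6]
rot    → [7, -5, 6, 6, 6]
over   → [7, -5, 6, 6, 6, 6]
*      → [7, -5, 6, 6, 36]
/      → [7, -5, 6, 0]
*      → [7, -5, 0]
rot    → [-5, 0, 7]
over   → [-5, 0, 7, 0]
+      → [-5, 0, 7]
*      → [-5, 0]
negate → [-5, 0]
over   → [-5, 0, -5]
/      → [-5, 0]
over   → [-5, 0, -5]
-2     → [-5, 0, -5, -2]
swap   → [-5, 0, -2, -5]
over   → [-5, 0, -2, -5, -2]
rot    → [-5, 0, -5, -2, -2]
/      → [-5, 0, -5, 1]
*      → [-5, 0, -5]
-6     → [-5, 0, -5, -6]
rot    → [-5, -5, -6, 0]
drop   → [-5, -5, -6]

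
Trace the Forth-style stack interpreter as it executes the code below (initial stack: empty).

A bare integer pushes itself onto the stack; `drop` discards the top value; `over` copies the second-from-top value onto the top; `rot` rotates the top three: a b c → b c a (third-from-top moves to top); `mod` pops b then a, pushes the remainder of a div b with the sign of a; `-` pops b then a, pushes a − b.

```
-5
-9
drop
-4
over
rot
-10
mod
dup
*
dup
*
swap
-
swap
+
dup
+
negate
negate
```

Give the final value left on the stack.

1252

-5     → [-5]
-9     → [-5, -9]
drop   → [-5]
-4     → [-5, -4]
over   → [-5, -4, -5]
rot    → [-4, -5, -5]
-10    → [-4, -5, -5, -10]
mod    → [-4, -5, -5]
dup    → [-4, -5, -5, -5]
*      → [-4, -5, 25]
dup    → [-4, -5, 25, 25]
*      → [-4, -5, 625]
swap   → [-4, 625, -5]
-      → [-4, 630]
swap   → [630, -4]
+      → [626]
dup    → [626, 626]
+      → [1252]
negate → [-1252]
negate → [1252]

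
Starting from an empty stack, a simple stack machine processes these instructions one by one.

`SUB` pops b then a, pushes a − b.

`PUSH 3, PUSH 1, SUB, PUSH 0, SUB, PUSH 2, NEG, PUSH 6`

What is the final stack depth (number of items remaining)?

3

PUSH 3 -> 3
PUSH 1 -> 3 1
SUB    -> 2
PUSH 0 -> 2 0
SUB    -> 2
PUSH 2 -> 2 2
NEG    -> 2 -2
PUSH 6 -> 2 -2 6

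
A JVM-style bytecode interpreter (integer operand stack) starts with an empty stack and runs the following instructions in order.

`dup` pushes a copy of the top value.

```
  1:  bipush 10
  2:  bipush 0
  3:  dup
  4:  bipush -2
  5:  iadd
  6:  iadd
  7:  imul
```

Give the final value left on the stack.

-20

bipush 10 : [10]
bipush 0  : [10, 0]
dup       : [10, 0, 0]
bipush -2 : [10, 0, 0, -2]
iadd      : [10, 0, -2]
iadd      : [10, -2]
imul      : [-20]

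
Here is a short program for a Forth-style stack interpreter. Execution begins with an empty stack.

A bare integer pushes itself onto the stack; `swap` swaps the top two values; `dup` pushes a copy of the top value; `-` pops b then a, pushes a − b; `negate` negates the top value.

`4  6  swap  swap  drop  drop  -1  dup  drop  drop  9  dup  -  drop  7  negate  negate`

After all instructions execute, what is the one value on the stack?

7

4      → [4]
6      → [4, 6]
swap   → [6, 4]
swap   → [4, 6]
drop   → [4]
drop   → []
-1     → [-1]
dup    → [-1, -1]
drop   → [-1]
drop   → []
9      → [9]
dup    → [9, 9]
-      → [0]
drop   → []
7      → [7]
negate → [-7]
negate → [7]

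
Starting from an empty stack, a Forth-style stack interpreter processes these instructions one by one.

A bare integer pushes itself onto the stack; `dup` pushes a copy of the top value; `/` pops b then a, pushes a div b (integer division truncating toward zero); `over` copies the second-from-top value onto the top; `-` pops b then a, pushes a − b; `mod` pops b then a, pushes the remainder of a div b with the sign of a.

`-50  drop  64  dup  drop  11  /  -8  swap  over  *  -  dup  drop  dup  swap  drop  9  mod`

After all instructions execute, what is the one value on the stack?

-50  -> -50
drop -> (empty)
64   -> 64
dup  -> 64 64
drop -> 64
11   -> 64 11
/    -> 5
-8   -> 5 -8
swap -> -8 5
over -> -8 5 -8
*    -> -8 -40
-    -> 32
dup  -> 32 32
drop -> 32
dup  -> 32 32
swap -> 32 32
drop -> 32
9    -> 32 9
mod  -> 5

5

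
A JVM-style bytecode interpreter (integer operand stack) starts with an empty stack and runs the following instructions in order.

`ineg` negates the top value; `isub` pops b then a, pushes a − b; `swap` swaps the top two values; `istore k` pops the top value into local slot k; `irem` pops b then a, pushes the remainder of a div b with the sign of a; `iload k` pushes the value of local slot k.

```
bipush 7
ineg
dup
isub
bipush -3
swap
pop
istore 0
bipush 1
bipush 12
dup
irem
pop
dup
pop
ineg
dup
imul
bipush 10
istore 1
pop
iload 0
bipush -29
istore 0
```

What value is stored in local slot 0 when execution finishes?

-29

bipush 7    [7]
ineg        [-7]
dup         [-7, -7]
isub        [0]
bipush -3   [0, -3]
swap        [-3, 0]
pop         [-3]
istore 0    []
bipush 1    [1]
bipush 12   [1, 12]
dup         [1, 12, 12]
irem        [1, 0]
pop         [1]
dup         [1, 1]
pop         [1]
ineg        [-1]
dup         [-1, -1]
imul        [1]
bipush 10   [1, 10]
istore 1    [1]
pop         []
iload 0     [-3]
bipush -29  [-3, -29]
istore 0    [-3]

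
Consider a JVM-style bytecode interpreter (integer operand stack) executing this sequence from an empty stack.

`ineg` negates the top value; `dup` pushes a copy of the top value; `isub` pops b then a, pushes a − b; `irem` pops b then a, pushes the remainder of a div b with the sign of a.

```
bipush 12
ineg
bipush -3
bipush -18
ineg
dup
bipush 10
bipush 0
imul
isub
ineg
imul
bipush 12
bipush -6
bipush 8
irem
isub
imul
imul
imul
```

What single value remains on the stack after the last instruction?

bipush 12  -> 12
ineg       -> -12
bipush -3  -> -12 -3
bipush -18 -> -12 -3 -18
ineg       -> -12 -3 18
dup        -> -12 -3 18 18
bipush 10  -> -12 -3 18 18 10
bipush 0   -> -12 -3 18 18 10 0
imul       -> -12 -3 18 18 0
isub       -> -12 -3 18 18
ineg       -> -12 -3 18 -18
imul       -> -12 -3 -324
bipush 12  -> -12 -3 -324 12
bipush -6  -> -12 -3 -324 12 -6
bipush 8   -> -12 -3 -324 12 -6 8
irem       -> -12 -3 -324 12 -6
isub       -> -12 -3 -324 18
imul       -> -12 -3 -5832
imul       -> -12 17496
imul       -> -209952

-209952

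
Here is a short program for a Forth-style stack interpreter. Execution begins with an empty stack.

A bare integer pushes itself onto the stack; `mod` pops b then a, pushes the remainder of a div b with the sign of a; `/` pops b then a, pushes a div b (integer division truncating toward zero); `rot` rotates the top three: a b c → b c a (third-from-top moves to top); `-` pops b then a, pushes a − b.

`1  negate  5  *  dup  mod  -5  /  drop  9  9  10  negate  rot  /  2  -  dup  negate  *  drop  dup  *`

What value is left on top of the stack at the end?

1      → 1
negate → -1
5      → -1 5
*      → -5
dup    → -5 -5
mod    → 0
-5     → 0 -5
/      → 0
drop   → (empty)
9      → 9
9      → 9 9
10     → 9 9 10
negate → 9 9 -10
rot    → 9 -10 9
/      → 9 -1
2      → 9 -1 2
-      → 9 -3
dup    → 9 -3 -3
negate → 9 -3 3
*      → 9 -9
drop   → 9
dup    → 9 9
*      → 81

81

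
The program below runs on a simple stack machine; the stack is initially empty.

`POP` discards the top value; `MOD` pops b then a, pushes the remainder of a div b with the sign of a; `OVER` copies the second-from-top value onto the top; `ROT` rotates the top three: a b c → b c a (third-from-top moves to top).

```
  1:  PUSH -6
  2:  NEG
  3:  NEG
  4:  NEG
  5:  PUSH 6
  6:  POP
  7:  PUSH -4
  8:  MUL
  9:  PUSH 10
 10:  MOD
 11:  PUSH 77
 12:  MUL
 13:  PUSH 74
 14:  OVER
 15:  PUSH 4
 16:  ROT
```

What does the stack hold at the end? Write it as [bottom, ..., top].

PUSH -6  [-6]
NEG      [6]
NEG      [-6]
NEG      [6]
PUSH 6   [6, 6]
POP      [6]
PUSH -4  [6, -4]
MUL      [-24]
PUSH 10  [-24, 10]
MOD      [-4]
PUSH 77  [-4, 77]
MUL      [-308]
PUSH 74  [-308, 74]
OVER     [-308, 74, -308]
PUSH 4   [-308, 74, -308, 4]
ROT      [-308, -308, 4, 74]

[-308, -308, 4, 74]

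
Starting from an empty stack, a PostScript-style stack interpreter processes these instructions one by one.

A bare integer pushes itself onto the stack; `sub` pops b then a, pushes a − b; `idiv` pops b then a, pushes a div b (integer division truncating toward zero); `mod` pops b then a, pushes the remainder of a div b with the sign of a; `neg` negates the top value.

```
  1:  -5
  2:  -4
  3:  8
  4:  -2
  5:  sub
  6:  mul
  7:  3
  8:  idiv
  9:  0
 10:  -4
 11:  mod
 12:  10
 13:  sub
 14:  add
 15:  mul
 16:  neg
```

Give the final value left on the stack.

-115

-5   → [-5]
-4   → [-5, -4]
8    → [-5, -4, 8]
-2   → [-5, -4, 8, -2]
sub  → [-5, -4, 10]
mul  → [-5, -40]
3    → [-5, -40, 3]
idiv → [-5, -13]
0    → [-5, -13, 0]
-4   → [-5, -13, 0, -4]
mod  → [-5, -13, 0]
10   → [-5, -13, 0, 10]
sub  → [-5, -13, -10]
add  → [-5, -23]
mul  → [115]
neg  → [-115]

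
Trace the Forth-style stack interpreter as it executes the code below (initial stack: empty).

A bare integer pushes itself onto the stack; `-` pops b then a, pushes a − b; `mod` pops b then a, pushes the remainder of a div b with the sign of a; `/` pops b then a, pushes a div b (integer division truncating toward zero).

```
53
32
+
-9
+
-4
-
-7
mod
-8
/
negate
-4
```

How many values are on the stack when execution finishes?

53     : [53]
32     : [53, 32]
+      : [85]
-9     : [85, -9]
+      : [76]
-4     : [76, -4]
-      : [80]
-7     : [80, -7]
mod    : [3]
-8     : [3, -8]
/      : [0]
negate : [0]
-4     : [0, -4]

2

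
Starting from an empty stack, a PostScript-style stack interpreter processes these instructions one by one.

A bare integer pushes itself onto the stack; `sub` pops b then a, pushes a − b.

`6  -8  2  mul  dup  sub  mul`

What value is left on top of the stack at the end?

6    [6]
-8   [6, -8]
2    [6, -8, 2]
mul  [6, -16]
dup  [6, -16, -16]
sub  [6, 0]
mul  [0]

0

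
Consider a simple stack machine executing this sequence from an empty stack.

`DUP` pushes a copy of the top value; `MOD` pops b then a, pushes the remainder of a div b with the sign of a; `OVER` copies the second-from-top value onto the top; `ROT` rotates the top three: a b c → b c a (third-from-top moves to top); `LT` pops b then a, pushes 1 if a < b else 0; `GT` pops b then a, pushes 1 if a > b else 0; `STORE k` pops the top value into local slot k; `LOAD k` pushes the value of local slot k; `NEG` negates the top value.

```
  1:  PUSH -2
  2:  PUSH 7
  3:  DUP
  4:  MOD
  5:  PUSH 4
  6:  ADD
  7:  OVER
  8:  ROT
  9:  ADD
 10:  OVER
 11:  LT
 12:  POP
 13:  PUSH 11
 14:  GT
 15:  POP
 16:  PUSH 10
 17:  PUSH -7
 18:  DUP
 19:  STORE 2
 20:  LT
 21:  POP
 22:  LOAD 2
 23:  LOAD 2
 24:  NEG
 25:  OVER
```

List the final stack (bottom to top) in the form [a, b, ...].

PUSH -2 : -2
PUSH 7  : -2 7
DUP     : -2 7 7
MOD     : -2 0
PUSH 4  : -2 0 4
ADD     : -2 4
OVER    : -2 4 -2
ROT     : 4 -2 -2
ADD     : 4 -4
OVER    : 4 -4 4
LT      : 4 1
POP     : 4
PUSH 11 : 4 11
GT      : 0
POP     : (empty)
PUSH 10 : 10
PUSH -7 : 10 -7
DUP     : 10 -7 -7
STORE 2 : 10 -7
LT      : 0
POP     : (empty)
LOAD 2  : -7
LOAD 2  : -7 -7
NEG     : -7 7
OVER    : -7 7 -7

[-7, 7, -7]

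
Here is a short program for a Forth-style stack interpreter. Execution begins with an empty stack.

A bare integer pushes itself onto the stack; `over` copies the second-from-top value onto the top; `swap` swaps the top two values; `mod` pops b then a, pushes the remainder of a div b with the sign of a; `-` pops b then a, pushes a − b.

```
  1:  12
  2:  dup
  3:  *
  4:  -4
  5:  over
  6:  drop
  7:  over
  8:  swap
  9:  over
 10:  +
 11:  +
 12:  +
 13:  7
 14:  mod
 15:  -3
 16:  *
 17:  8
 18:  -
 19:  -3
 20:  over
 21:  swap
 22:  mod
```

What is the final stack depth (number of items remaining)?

2

12    12
dup   12 12
*     144
-4    144 -4
over  144 -4 144
drop  144 -4
over  144 -4 144
swap  144 144 -4
over  144 144 -4 144
+     144 144 140
+     144 284
+     428
7     428 7
mod   1
-3    1 -3
*     -3
8     -3 8
-     -11
-3    -11 -3
over  -11 -3 -11
swap  -11 -11 -3
mod   -11 -2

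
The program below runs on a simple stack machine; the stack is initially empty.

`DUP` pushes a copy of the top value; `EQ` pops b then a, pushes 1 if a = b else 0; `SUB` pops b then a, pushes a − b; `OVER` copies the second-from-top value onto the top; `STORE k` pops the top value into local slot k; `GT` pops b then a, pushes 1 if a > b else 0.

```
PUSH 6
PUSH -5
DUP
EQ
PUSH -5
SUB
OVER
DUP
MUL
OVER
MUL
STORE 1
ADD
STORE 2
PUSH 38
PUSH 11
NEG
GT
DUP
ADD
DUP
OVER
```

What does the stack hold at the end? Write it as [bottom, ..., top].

PUSH 6  : [6]
PUSH -5 : [6, -5]
DUP     : [6, -5, -5]
EQ      : [6, 1]
PUSH -5 : [6, 1, -5]
SUB     : [6, 6]
OVER    : [6, 6, 6]
DUP     : [6, 6, 6, 6]
MUL     : [6, 6, 36]
OVER    : [6, 6, 36, 6]
MUL     : [6, 6, 216]
STORE 1 : [6, 6]
ADD     : [12]
STORE 2 : []
PUSH 38 : [38]
PUSH 11 : [38, 11]
NEG     : [38, -11]
GT      : [1]
DUP     : [1, 1]
ADD     : [2]
DUP     : [2, 2]
OVER    : [2, 2, 2]

[2, 2, 2]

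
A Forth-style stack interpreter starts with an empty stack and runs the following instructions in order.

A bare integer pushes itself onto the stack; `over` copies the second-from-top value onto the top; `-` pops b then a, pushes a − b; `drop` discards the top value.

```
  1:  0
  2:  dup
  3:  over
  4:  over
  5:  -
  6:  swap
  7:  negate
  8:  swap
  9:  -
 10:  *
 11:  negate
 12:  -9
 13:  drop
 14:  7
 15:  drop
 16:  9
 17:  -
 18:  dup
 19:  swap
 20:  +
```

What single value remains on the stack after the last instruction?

-18

0       [0]
dup     [0, 0]
over    [0, 0, 0]
over    [0, 0, 0, 0]
-       [0, 0, 0]
swap    [0, 0, 0]
negate  [0, 0, 0]
swap    [0, 0, 0]
-       [0, 0]
*       [0]
negate  [0]
-9      [0, -9]
drop    [0]
7       [0, 7]
drop    [0]
9       [0, 9]
-       [-9]
dup     [-9, -9]
swap    [-9, -9]
+       [-18]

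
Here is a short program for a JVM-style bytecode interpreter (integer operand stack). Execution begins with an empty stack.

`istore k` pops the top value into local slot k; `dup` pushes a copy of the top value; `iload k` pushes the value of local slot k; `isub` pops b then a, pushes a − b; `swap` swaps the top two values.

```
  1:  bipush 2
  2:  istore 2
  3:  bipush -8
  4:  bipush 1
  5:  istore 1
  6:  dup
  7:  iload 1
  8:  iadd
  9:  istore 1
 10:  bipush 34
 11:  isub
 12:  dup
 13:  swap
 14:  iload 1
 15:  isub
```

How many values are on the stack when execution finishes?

bipush 2  : [2]
istore 2  : []
bipush -8 : [-8]
bipush 1  : [-8, 1]
istore 1  : [-8]
dup       : [-8, -8]
iload 1   : [-8, -8, 1]
iadd      : [-8, -7]
istore 1  : [-8]
bipush 34 : [-8, 34]
isub      : [-42]
dup       : [-42, -42]
swap      : [-42, -42]
iload 1   : [-42, -42, -7]
isub      : [-42, -35]

2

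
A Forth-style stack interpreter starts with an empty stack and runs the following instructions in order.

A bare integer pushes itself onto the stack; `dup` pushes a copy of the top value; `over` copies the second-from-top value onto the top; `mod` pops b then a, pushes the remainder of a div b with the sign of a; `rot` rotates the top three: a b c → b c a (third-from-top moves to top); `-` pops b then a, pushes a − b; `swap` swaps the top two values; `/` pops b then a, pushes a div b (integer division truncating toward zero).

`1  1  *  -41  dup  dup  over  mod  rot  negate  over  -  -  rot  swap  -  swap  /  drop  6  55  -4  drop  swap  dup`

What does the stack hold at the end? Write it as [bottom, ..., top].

[55, 6, 6]

1       1
1       1 1
*       1
-41     1 -41
dup     1 -41 -41
dup     1 -41 -41 -41
over    1 -41 -41 -41 -41
mod     1 -41 -41 0
rot     1 -41 0 -41
negate  1 -41 0 41
over    1 -41 0 41 0
-       1 -41 0 41
-       1 -41 -41
rot     -41 -41 1
swap    -41 1 -41
-       -41 42
swap    42 -41
/       -1
drop    (empty)
6       6
55      6 55
-4      6 55 -4
drop    6 55
swap    55 6
dup     55 6 6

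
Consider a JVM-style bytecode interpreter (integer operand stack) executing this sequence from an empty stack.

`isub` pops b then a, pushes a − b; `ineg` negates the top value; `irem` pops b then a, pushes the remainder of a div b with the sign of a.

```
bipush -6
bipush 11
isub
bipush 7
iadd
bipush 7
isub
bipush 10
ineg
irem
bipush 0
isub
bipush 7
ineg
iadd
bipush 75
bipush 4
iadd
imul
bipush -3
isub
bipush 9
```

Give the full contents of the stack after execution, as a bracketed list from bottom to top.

bipush -6  -6
bipush 11  -6 11
isub       -17
bipush 7   -17 7
iadd       -10
bipush 7   -10 7
isub       -17
bipush 10  -17 10
ineg       -17 -10
irem       -7
bipush 0   -7 0
isub       -7
bipush 7   -7 7
ineg       -7 -7
iadd       -14
bipush 75  -14 75
bipush 4   -14 75 4
iadd       -14 79
imul       -1106
bipush -3  -1106 -3
isub       -1103
bipush 9   -1103 9

[-1103, 9]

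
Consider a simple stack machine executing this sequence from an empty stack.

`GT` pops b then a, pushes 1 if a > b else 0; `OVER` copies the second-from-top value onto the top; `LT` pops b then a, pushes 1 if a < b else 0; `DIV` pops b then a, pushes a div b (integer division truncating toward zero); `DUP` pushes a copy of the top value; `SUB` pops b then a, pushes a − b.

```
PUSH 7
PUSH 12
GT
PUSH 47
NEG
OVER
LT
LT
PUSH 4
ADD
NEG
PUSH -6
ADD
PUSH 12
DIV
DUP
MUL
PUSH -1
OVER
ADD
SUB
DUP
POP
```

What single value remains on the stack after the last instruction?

1

PUSH 7  : [7]
PUSH 12 : [7, 12]
GT      : [0]
PUSH 47 : [0, 47]
NEG     : [0, -47]
OVER    : [0, -47, 0]
LT      : [0, 1]
LT      : [1]
PUSH 4  : [1, 4]
ADD     : [5]
NEG     : [-5]
PUSH -6 : [-5, -6]
ADD     : [-11]
PUSH 12 : [-11, 12]
DIV     : [0]
DUP     : [0, 0]
MUL     : [0]
PUSH -1 : [0, -1]
OVER    : [0, -1, 0]
ADD     : [0, -1]
SUB     : [1]
DUP     : [1, 1]
POP     : [1]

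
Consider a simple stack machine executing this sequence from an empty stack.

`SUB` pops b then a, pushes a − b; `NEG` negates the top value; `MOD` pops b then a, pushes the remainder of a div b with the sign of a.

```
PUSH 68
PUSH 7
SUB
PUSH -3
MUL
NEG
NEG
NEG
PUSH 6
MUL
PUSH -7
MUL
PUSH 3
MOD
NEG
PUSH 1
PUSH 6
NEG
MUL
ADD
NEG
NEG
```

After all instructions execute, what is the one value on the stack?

PUSH 68  [68]
PUSH 7   [68, 7]
SUB      [61]
PUSH -3  [61, -3]
MUL      [-183]
NEG      [183]
NEG      [-183]
NEG      [183]
PUSH 6   [183, 6]
MUL      [1098]
PUSH -7  [1098, -7]
MUL      [-7686]
PUSH 3   [-7686, 3]
MOD      [0]
NEG      [0]
PUSH 1   [0, 1]
PUSH 6   [0, 1, 6]
NEG      [0, 1, -6]
MUL      [0, -6]
ADD      [-6]
NEG      [6]
NEG      [-6]

-6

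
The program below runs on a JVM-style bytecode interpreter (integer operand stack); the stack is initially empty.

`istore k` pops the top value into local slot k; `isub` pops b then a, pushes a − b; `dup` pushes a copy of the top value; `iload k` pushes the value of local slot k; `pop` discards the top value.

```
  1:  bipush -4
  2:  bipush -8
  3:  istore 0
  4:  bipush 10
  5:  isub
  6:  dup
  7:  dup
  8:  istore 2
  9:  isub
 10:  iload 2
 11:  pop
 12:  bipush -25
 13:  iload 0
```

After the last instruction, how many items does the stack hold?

bipush -4  : [-4]
bipush -8  : [-4, -8]
istore 0   : [-4]
bipush 10  : [-4, 10]
isub       : [-14]
dup        : [-14, -14]
dup        : [-14, -14, -14]
istore 2   : [-14, -14]
isub       : [0]
iload 2    : [0, -14]
pop        : [0]
bipush -25 : [0, -25]
iload 0    : [0, -25, -8]

3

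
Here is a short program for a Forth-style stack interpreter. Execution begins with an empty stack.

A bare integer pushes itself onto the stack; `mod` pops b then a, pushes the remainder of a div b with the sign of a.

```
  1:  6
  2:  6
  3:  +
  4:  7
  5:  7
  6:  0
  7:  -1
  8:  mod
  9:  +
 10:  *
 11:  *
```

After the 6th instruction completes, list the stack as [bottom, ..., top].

[12, 7, 7, 0]

6 -> 6
6 -> 6 6
+ -> 12
7 -> 12 7
7 -> 12 7 7
0 -> 12 7 7 0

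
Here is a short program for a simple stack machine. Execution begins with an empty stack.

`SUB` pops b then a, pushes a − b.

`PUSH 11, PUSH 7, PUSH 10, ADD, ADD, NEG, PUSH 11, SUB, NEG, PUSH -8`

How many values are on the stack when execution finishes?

2

PUSH 11 -> [11]
PUSH 7  -> [11, 7]
PUSH 10 -> [11, 7, 10]
ADD     -> [11, 17]
ADD     -> [28]
NEG     -> [-28]
PUSH 11 -> [-28, 11]
SUB     -> [-39]
NEG     -> [39]
PUSH -8 -> [39, -8]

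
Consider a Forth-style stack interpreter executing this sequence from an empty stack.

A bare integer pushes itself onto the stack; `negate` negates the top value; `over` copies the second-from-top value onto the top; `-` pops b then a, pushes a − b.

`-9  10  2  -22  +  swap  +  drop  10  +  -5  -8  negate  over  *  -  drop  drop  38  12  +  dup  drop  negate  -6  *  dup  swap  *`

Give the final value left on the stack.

90000

-9     → -9
10     → -9 10
2      → -9 10 2
-22    → -9 10 2 -22
+      → -9 10 -20
swap   → -9 -20 10
+      → -9 -10
drop   → -9
10     → -9 10
+      → 1
-5     → 1 -5
-8     → 1 -5 -8
negate → 1 -5 8
over   → 1 -5 8 -5
*      → 1 -5 -40
-      → 1 35
drop   → 1
drop   → (empty)
38     → 38
12     → 38 12
+      → 50
dup    → 50 50
drop   → 50
negate → -50
-6     → -50 -6
*      → 300
dup    → 300 300
swap   → 300 300
*      → 90000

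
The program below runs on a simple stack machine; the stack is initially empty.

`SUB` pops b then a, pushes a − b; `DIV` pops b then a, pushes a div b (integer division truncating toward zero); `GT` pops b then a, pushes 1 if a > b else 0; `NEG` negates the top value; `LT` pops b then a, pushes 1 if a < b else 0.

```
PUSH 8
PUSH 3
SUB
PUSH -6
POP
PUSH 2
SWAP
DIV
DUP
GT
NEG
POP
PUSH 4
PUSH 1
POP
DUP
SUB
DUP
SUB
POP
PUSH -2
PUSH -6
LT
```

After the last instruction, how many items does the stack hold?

PUSH 8  → 8
PUSH 3  → 8 3
SUB     → 5
PUSH -6 → 5 -6
POP     → 5
PUSH 2  → 5 2
SWAP    → 2 5
DIV     → 0
DUP     → 0 0
GT      → 0
NEG     → 0
POP     → (empty)
PUSH 4  → 4
PUSH 1  → 4 1
POP     → 4
DUP     → 4 4
SUB     → 0
DUP     → 0 0
SUB     → 0
POP     → (empty)
PUSH -2 → -2
PUSH -6 → -2 -6
LT      → 0

1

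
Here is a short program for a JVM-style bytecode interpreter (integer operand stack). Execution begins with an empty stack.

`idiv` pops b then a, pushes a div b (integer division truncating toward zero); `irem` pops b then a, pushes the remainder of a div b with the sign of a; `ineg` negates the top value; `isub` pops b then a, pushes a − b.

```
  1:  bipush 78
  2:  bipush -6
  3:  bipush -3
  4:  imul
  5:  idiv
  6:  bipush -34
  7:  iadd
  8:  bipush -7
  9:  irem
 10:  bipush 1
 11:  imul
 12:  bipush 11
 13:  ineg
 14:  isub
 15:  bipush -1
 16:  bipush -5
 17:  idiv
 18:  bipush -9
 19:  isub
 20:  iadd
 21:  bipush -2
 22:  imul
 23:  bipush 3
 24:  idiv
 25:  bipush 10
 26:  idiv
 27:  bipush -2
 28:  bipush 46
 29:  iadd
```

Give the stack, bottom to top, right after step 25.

[-12, 10]

bipush 78  : [78]
bipush -6  : [78, -6]
bipush -3  : [78, -6, -3]
imul       : [78, 18]
idiv       : [4]
bipush -34 : [4, -34]
iadd       : [-30]
bipush -7  : [-30, -7]
irem       : [-2]
bipush 1   : [-2, 1]
imul       : [-2]
bipush 11  : [-2, 11]
ineg       : [-2, -11]
isub       : [9]
bipush -1  : [9, -1]
bipush -5  : [9, -1, -5]
idiv       : [9, 0]
bipush -9  : [9, 0, -9]
isub       : [9, 9]
iadd       : [18]
bipush -2  : [18, -2]
imul       : [-36]
bipush 3   : [-36, 3]
idiv       : [-12]
bipush 10  : [-12, 10]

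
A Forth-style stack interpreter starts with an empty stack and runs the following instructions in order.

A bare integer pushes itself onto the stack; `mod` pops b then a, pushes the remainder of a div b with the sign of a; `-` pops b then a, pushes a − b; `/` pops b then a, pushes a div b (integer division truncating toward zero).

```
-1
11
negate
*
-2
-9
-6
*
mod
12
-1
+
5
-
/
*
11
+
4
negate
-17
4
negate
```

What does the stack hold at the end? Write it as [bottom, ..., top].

[11, -4, -17, -4]

-1      [-1]
11      [-1, 11]
negate  [-1, -11]
*       [11]
-2      [11, -2]
-9      [11, -2, -9]
-6      [11, -2, -9, -6]
*       [11, -2, 54]
mod     [11, -2]
12      [11, -2, 12]
-1      [11, -2, 12, -1]
+       [11, -2, 11]
5       [11, -2, 11, 5]
-       [11, -2, 6]
/       [11, 0]
*       [0]
11      [0, 11]
+       [11]
4       [11, 4]
negate  [11, -4]
-17     [11, -4, -17]
4       [11, -4, -17, 4]
negate  [11, -4, -17, -4]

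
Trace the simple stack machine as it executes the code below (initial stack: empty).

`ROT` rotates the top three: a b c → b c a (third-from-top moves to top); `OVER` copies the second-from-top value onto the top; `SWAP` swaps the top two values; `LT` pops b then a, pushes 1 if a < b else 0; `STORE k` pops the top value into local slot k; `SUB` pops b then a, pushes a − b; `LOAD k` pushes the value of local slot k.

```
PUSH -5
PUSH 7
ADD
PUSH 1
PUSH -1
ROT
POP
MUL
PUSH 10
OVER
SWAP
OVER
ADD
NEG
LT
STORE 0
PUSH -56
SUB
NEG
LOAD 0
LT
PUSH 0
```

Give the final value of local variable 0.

PUSH -5  → -5
PUSH 7   → -5 7
ADD      → 2
PUSH 1   → 2 1
PUSH -1  → 2 1 -1
ROT      → 1 -1 2
POP      → 1 -1
MUL      → -1
PUSH 10  → -1 10
OVER     → -1 10 -1
SWAP     → -1 -1 10
OVER     → -1 -1 10 -1
ADD      → -1 -1 9
NEG      → -1 -1 -9
LT       → -1 0
STORE 0  → -1
PUSH -56 → -1 -56
SUB      → 55
NEG      → -55
LOAD 0   → -55 0
LT       → 1
PUSH 0   → 1 0

0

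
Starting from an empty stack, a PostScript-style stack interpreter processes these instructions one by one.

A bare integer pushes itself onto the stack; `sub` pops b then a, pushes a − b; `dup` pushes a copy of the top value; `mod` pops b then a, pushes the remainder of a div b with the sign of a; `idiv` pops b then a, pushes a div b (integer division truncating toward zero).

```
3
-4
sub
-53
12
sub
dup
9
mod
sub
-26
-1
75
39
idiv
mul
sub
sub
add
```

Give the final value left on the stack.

3    -> 3
-4   -> 3 -4
sub  -> 7
-53  -> 7 -53
12   -> 7 -53 12
sub  -> 7 -65
dup  -> 7 -65 -65
9    -> 7 -65 -65 9
mod  -> 7 -65 -2
sub  -> 7 -63
-26  -> 7 -63 -26
-1   -> 7 -63 -26 -1
75   -> 7 -63 -26 -1 75
39   -> 7 -63 -26 -1 75 39
idiv -> 7 -63 -26 -1 1
mul  -> 7 -63 -26 -1
sub  -> 7 -63 -25
sub  -> 7 -38
add  -> -31

-31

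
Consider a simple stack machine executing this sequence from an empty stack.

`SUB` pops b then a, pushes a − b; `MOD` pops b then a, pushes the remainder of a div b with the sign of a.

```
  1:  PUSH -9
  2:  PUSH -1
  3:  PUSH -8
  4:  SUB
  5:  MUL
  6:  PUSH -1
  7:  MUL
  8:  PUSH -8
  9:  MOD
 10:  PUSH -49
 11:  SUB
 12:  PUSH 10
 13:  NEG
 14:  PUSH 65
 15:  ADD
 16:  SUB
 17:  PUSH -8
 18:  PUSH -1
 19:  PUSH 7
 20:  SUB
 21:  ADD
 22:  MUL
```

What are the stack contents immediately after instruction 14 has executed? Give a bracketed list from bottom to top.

[56, -10, 65]

PUSH -9  : -9
PUSH -1  : -9 -1
PUSH -8  : -9 -1 -8
SUB      : -9 7
MUL      : -63
PUSH -1  : -63 -1
MUL      : 63
PUSH -8  : 63 -8
MOD      : 7
PUSH -49 : 7 -49
SUB      : 56
PUSH 10  : 56 10
NEG      : 56 -10
PUSH 65  : 56 -10 65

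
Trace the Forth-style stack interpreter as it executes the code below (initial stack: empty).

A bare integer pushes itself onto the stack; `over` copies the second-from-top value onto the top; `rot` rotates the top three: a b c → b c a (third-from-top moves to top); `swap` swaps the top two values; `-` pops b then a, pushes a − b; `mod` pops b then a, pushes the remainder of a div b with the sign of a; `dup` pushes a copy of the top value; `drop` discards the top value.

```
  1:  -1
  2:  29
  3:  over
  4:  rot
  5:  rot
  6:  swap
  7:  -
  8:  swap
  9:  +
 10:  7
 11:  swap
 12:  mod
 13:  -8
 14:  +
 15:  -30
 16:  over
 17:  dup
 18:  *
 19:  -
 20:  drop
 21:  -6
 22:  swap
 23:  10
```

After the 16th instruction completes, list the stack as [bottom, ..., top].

-1   -> -1
29   -> -1 29
over -> -1 29 -1
rot  -> 29 -1 -1
rot  -> -1 -1 29
swap -> -1 29 -1
-    -> -1 30
swap -> 30 -1
+    -> 29
7    -> 29 7
swap -> 7 29
mod  -> 7
-8   -> 7 -8
+    -> -1
-30  -> -1 -30
over -> -1 -30 -1

[-1, -30, -1]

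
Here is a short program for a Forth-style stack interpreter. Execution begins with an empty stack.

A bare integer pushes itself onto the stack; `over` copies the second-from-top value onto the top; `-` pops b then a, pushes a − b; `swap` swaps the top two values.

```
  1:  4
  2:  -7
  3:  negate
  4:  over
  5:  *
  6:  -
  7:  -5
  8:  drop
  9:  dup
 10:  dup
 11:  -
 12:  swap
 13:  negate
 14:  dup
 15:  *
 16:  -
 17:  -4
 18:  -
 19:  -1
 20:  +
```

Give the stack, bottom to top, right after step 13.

[0, 24]

4      → [4]
-7     → [4, -7]
negate → [4, 7]
over   → [4, 7, 4]
*      → [4, 28]
-      → [-24]
-5     → [-24, -5]
drop   → [-24]
dup    → [-24, -24]
dup    → [-24, -24, -24]
-      → [-24, 0]
swap   → [0, -24]
negate → [0, 24]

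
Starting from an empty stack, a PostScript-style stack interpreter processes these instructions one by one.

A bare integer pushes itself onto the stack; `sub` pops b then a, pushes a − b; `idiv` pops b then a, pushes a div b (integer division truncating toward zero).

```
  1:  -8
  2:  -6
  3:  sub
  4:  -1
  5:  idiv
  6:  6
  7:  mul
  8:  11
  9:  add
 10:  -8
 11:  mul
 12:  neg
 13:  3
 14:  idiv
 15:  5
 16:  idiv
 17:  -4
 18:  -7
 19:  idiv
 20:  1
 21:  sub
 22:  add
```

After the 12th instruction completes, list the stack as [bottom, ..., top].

-8   → [-8]
-6   → [-8, -6]
sub  → [-2]
-1   → [-2, -1]
idiv → [2]
6    → [2, 6]
mul  → [12]
11   → [12, 11]
add  → [23]
-8   → [23, -8]
mul  → [-184]
neg  → [184]

[184]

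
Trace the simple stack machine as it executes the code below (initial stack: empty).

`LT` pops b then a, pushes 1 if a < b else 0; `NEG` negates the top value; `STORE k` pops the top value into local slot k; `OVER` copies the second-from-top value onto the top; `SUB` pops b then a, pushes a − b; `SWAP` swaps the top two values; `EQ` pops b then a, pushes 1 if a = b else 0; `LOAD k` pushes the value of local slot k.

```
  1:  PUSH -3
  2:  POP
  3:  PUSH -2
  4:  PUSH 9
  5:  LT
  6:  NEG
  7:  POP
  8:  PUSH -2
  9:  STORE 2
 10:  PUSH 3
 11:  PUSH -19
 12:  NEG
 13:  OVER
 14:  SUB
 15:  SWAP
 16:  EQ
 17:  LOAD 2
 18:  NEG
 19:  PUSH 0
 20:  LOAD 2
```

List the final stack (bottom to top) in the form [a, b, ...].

[0, 2, 0, -2]

PUSH -3   -3
POP       (empty)
PUSH -2   -2
PUSH 9    -2 9
LT        1
NEG       -1
POP       (empty)
PUSH -2   -2
STORE 2   (empty)
PUSH 3    3
PUSH -19  3 -19
NEG       3 19
OVER      3 19 3
SUB       3 16
SWAP      16 3
EQ        0
LOAD 2    0 -2
NEG       0 2
PUSH 0    0 2 0
LOAD 2    0 2 0 -2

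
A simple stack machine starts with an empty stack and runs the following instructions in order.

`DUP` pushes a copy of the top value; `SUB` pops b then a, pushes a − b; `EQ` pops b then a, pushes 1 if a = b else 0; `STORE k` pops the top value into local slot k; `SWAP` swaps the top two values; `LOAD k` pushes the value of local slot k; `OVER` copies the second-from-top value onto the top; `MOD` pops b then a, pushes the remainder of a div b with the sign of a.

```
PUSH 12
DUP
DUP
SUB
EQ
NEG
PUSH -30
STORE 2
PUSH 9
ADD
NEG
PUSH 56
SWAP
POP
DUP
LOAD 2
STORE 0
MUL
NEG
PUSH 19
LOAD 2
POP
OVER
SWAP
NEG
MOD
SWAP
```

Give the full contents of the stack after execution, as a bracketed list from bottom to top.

PUSH 12  -> 12
DUP      -> 12 12
DUP      -> 12 12 12
SUB      -> 12 0
EQ       -> 0
NEG      -> 0
PUSH -30 -> 0 -30
STORE 2  -> 0
PUSH 9   -> 0 9
ADD      -> 9
NEG      -> -9
PUSH 56  -> -9 56
SWAP     -> 56 -9
POP      -> 56
DUP      -> 56 56
LOAD 2   -> 56 56 -30
STORE 0  -> 56 56
MUL      -> 3136
NEG      -> -3136
PUSH 19  -> -3136 19
LOAD 2   -> -3136 19 -30
POP      -> -3136 19
OVER     -> -3136 19 -3136
SWAP     -> -3136 -3136 19
NEG      -> -3136 -3136 -19
MOD      -> -3136 -1
SWAP     -> -1 -3136

[-1, -3136]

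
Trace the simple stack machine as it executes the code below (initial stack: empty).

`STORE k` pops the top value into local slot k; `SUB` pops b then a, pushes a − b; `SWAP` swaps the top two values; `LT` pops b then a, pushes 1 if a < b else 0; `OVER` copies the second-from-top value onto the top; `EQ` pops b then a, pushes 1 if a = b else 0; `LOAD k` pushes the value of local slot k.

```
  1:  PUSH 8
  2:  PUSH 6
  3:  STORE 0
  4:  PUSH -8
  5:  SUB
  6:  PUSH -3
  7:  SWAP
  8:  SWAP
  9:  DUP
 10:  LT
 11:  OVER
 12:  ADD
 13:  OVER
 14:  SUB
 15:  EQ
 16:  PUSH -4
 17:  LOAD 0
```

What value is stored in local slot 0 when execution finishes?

6

PUSH 8  : 8
PUSH 6  : 8 6
STORE 0 : 8
PUSH -8 : 8 -8
SUB     : 16
PUSH -3 : 16 -3
SWAP    : -3 16
SWAP    : 16 -3
DUP     : 16 -3 -3
LT      : 16 0
OVER    : 16 0 16
ADD     : 16 16
OVER    : 16 16 16
SUB     : 16 0
EQ      : 0
PUSH -4 : 0 -4
LOAD 0  : 0 -4 6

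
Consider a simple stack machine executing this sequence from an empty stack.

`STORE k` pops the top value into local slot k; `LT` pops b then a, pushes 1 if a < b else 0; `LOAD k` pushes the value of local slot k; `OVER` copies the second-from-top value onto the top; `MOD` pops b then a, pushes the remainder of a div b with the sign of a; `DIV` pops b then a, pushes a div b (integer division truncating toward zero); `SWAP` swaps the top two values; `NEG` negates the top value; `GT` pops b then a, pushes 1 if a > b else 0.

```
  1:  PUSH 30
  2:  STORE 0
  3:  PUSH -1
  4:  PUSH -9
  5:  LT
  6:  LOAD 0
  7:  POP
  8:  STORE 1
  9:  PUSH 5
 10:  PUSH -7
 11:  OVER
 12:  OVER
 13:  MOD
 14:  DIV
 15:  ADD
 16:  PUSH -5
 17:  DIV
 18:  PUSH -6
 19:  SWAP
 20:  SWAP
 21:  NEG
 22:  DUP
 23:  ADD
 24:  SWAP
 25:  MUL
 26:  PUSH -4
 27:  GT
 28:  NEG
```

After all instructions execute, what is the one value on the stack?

-1

PUSH 30 → 30
STORE 0 → (empty)
PUSH -1 → -1
PUSH -9 → -1 -9
LT      → 0
LOAD 0  → 0 30
POP     → 0
STORE 1 → (empty)
PUSH 5  → 5
PUSH -7 → 5 -7
OVER    → 5 -7 5
OVER    → 5 -7 5 -7
MOD     → 5 -7 5
DIV     → 5 -1
ADD     → 4
PUSH -5 → 4 -5
DIV     → 0
PUSH -6 → 0 -6
SWAP    → -6 0
SWAP    → 0 -6
NEG     → 0 6
DUP     → 0 6 6
ADD     → 0 12
SWAP    → 12 0
MUL     → 0
PUSH -4 → 0 -4
GT      → 1
NEG     → -1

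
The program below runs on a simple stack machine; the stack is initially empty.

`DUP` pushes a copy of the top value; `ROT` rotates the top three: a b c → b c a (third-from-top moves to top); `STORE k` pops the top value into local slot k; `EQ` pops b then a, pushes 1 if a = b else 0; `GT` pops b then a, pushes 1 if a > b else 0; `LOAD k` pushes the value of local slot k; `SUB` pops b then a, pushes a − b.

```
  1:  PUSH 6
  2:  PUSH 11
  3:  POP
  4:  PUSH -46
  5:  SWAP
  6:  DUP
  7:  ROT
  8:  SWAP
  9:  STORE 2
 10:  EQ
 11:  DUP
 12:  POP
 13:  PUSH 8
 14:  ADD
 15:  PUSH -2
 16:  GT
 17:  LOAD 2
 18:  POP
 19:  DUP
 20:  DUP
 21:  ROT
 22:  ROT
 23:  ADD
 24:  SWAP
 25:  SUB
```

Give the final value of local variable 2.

6

PUSH 6   → 6
PUSH 11  → 6 11
POP      → 6
PUSH -46 → 6 -46
SWAP     → -46 6
DUP      → -46 6 6
ROT      → 6 6 -46
SWAP     → 6 -46 6
STORE 2  → 6 -46
EQ       → 0
DUP      → 0 0
POP      → 0
PUSH 8   → 0 8
ADD      → 8
PUSH -2  → 8 -2
GT       → 1
LOAD 2   → 1 6
POP      → 1
DUP      → 1 1
DUP      → 1 1 1
ROT      → 1 1 1
ROT      → 1 1 1
ADD      → 1 2
SWAP     → 2 1
SUB      → 1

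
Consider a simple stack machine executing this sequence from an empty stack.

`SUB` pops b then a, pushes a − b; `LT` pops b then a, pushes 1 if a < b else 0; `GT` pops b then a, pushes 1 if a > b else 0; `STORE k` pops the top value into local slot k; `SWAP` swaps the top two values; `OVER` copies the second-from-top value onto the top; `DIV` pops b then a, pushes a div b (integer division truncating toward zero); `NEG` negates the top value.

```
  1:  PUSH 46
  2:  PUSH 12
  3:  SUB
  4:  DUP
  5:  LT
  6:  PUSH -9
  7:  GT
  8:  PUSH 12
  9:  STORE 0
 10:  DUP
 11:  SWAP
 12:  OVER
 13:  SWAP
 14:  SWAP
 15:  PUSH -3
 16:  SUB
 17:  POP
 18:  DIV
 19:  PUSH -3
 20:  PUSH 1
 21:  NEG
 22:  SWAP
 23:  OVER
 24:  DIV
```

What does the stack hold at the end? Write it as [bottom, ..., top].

[1, -1, 3]

PUSH 46 : 46
PUSH 12 : 46 12
SUB     : 34
DUP     : 34 34
LT      : 0
PUSH -9 : 0 -9
GT      : 1
PUSH 12 : 1 12
STORE 0 : 1
DUP     : 1 1
SWAP    : 1 1
OVER    : 1 1 1
SWAP    : 1 1 1
SWAP    : 1 1 1
PUSH -3 : 1 1 1 -3
SUB     : 1 1 4
POP     : 1 1
DIV     : 1
PUSH -3 : 1 -3
PUSH 1  : 1 -3 1
NEG     : 1 -3 -1
SWAP    : 1 -1 -3
OVER    : 1 -1 -3 -1
DIV     : 1 -1 3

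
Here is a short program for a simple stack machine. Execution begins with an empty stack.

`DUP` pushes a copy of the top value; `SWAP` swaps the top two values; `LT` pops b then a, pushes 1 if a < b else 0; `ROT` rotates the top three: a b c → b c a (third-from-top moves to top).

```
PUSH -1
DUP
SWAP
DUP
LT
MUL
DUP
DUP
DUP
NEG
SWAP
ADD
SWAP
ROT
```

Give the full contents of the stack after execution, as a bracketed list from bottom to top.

[0, 0, 0]

PUSH -1 -> [-1]
DUP     -> [-1, -1]
SWAP    -> [-1, -1]
DUP     -> [-1, -1, -1]
LT      -> [-1, 0]
MUL     -> [0]
DUP     -> [0, 0]
DUP     -> [0, 0, 0]
DUP     -> [0, 0, 0, 0]
NEG     -> [0, 0, 0, 0]
SWAP    -> [0, 0, 0, 0]
ADD     -> [0, 0, 0]
SWAP    -> [0, 0, 0]
ROT     -> [0, 0, 0]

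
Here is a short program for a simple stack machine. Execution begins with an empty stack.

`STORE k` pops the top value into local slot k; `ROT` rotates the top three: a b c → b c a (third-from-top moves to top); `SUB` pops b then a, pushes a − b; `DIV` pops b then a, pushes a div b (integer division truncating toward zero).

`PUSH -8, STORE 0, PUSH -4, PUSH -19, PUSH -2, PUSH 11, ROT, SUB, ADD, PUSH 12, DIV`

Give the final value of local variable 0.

-8

PUSH -8   [-8]
STORE 0   []
PUSH -4   [-4]
PUSH -19  [-4, -19]
PUSH -2   [-4, -19, -2]
PUSH 11   [-4, -19, -2, 11]
ROT       [-4, -2, 11, -19]
SUB       [-4, -2, 30]
ADD       [-4, 28]
PUSH 12   [-4, 28, 12]
DIV       [-4, 2]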